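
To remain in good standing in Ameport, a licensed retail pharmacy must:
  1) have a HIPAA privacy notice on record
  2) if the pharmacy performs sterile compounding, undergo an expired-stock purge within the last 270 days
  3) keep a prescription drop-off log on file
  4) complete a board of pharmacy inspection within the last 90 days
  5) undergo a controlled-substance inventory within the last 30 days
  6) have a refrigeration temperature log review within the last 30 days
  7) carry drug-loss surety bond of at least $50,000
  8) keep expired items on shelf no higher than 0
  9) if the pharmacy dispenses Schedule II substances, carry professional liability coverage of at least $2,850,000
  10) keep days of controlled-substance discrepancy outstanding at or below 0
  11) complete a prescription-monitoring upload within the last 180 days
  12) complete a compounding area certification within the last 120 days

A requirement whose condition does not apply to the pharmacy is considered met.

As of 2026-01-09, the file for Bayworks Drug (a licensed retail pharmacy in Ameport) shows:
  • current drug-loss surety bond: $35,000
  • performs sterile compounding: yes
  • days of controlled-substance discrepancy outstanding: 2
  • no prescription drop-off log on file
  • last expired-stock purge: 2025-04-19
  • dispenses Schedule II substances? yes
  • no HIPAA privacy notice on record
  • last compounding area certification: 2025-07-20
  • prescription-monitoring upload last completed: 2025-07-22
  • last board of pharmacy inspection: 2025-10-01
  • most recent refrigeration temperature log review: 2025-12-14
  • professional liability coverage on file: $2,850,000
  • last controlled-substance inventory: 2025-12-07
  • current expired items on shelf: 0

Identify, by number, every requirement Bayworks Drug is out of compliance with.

1. HIPAA privacy notice absent → not met
2. condition 'performs sterile compounding' holds; expired-stock purge 265 days ago vs limit 270 → met
3. prescription drop-off log absent → not met
4. board of pharmacy inspection 100 days ago vs limit 90 → not met
5. controlled-substance inventory 33 days ago vs limit 30 → not met
6. refrigeration temperature log review 26 days ago vs limit 30 → met
7. drug-loss surety bond $35,000 < $50,000 → not met
8. expired items on shelf 0 ≤ 0 → met
9. condition 'dispenses Schedule II substances' holds; professional liability coverage $2,850,000 ≥ $2,850,000 → met
10. days of controlled-substance discrepancy outstanding 2 > 0 → not met
11. prescription-monitoring upload 171 days ago vs limit 180 → met
12. compounding area certification 173 days ago vs limit 120 → not met
Not met: 1, 3, 4, 5, 7, 10, 12

1, 3, 4, 5, 7, 10, 12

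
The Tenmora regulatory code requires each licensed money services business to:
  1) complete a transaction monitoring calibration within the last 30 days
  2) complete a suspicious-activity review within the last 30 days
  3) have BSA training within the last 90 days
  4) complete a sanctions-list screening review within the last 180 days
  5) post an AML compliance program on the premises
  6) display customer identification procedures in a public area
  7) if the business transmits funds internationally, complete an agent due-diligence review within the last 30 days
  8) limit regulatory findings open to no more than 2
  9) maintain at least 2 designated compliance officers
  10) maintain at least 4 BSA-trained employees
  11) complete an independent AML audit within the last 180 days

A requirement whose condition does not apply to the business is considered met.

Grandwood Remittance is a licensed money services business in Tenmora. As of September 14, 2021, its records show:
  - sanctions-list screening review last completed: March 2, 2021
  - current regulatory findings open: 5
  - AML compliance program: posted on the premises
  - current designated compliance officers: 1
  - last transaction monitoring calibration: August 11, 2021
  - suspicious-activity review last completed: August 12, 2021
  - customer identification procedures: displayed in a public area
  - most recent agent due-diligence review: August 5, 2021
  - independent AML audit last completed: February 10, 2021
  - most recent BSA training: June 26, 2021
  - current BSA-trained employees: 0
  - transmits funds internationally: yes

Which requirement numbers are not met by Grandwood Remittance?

1. transaction monitoring calibration 34 days ago vs limit 30 → not met
2. suspicious-activity review 33 days ago vs limit 30 → not met
3. BSA training 80 days ago vs limit 90 → met
4. sanctions-list screening review 196 days ago vs limit 180 → not met
5. AML compliance program present → met
6. customer identification procedures present → met
7. condition 'transmits funds internationally' holds; agent due-diligence review 40 days ago vs limit 30 → not met
8. regulatory findings open 5 > 2 → not met
9. designated compliance officers 1 < 2 → not met
10. BSA-trained employees 0 < 4 → not met
11. independent AML audit 216 days ago vs limit 180 → not met
Not met: 1, 2, 4, 7, 8, 9, 10, 11

1, 2, 4, 7, 8, 9, 10, 11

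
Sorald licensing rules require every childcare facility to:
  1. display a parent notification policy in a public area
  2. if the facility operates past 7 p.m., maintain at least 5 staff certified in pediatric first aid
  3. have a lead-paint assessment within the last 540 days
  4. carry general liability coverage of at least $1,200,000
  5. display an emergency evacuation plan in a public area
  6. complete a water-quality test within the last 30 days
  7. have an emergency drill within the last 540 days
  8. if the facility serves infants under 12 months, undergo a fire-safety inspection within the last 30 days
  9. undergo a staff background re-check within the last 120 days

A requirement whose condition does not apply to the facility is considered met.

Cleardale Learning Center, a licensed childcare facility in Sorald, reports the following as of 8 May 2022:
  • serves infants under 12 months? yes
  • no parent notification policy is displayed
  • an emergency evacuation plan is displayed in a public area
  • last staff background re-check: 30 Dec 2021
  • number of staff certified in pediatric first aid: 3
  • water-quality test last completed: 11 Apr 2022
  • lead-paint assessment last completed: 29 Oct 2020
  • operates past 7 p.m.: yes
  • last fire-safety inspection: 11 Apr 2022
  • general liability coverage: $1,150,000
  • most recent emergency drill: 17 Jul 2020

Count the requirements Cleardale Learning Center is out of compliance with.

1. parent notification policy absent → not met
2. condition 'operates past 7 p.m.' holds; staff certified in pediatric first aid 3 < 5 → not met
3. lead-paint assessment 556 days ago vs limit 540 → not met
4. general liability coverage $1,150,000 < $1,200,000 → not met
5. emergency evacuation plan present → met
6. water-quality test 27 days ago vs limit 30 → met
7. emergency drill 660 days ago vs limit 540 → not met
8. condition 'serves infants under 12 months' holds; fire-safety inspection 27 days ago vs limit 30 → met
9. staff background re-check 129 days ago vs limit 120 → not met
Not met: 6 of 9

6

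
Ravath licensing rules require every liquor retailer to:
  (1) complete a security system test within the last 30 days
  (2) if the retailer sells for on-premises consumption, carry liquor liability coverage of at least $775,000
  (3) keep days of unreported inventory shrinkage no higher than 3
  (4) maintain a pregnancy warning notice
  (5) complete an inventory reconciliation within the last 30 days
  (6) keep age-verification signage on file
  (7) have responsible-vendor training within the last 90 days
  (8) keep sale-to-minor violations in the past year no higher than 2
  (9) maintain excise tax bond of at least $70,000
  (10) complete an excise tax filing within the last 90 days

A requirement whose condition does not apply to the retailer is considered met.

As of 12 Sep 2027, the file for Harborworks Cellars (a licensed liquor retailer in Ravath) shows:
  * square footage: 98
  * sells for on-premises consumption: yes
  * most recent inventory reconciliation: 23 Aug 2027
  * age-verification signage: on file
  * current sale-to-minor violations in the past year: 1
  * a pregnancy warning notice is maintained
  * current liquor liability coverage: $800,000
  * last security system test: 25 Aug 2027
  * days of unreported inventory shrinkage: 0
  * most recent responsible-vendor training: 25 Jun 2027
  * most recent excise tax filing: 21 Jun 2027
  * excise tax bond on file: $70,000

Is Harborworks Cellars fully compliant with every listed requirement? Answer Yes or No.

1. security system test 18 days ago vs limit 30 → met
2. condition 'sells for on-premises consumption' holds; liquor liability coverage $800,000 ≥ $775,000 → met
3. days of unreported inventory shrinkage 0 ≤ 3 → met
4. pregnancy warning notice present → met
5. inventory reconciliation 20 days ago vs limit 30 → met
6. age-verification signage present → met
7. responsible-vendor training 79 days ago vs limit 90 → met
8. sale-to-minor violations in the past year 1 ≤ 2 → met
9. excise tax bond $70,000 ≥ $70,000 → met
10. excise tax filing 83 days ago vs limit 90 → met
All met.

Yes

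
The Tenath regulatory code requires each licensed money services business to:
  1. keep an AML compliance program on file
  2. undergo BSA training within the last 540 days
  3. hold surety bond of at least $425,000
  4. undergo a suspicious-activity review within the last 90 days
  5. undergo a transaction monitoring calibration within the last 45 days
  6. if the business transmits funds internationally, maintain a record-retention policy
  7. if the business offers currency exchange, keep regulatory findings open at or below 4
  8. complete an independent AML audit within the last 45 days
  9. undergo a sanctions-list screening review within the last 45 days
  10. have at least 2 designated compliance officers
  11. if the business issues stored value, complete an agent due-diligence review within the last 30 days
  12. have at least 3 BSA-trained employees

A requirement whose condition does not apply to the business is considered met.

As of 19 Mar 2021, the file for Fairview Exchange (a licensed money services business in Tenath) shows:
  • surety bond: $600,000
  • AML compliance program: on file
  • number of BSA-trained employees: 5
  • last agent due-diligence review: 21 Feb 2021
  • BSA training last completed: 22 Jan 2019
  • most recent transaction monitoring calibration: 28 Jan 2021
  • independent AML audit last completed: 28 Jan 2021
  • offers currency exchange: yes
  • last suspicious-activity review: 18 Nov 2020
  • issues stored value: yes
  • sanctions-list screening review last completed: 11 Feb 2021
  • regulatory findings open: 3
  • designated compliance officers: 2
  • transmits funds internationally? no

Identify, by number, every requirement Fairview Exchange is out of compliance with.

2, 4, 5, 8

1. AML compliance program present → met
2. BSA training 787 days ago vs limit 540 → not met
3. surety bond $600,000 ≥ $425,000 → met
4. suspicious-activity review 121 days ago vs limit 90 → not met
5. transaction monitoring calibration 50 days ago vs limit 45 → not met
6. condition 'transmits funds internationally' does not hold → requirement n/a → met
7. condition 'offers currency exchange' holds; regulatory findings open 3 ≤ 4 → met
8. independent AML audit 50 days ago vs limit 45 → not met
9. sanctions-list screening review 36 days ago vs limit 45 → met
10. designated compliance officers 2 ≥ 2 → met
11. condition 'issues stored value' holds; agent due-diligence review 26 days ago vs limit 30 → met
12. BSA-trained employees 5 ≥ 3 → met
Not met: 2, 4, 5, 8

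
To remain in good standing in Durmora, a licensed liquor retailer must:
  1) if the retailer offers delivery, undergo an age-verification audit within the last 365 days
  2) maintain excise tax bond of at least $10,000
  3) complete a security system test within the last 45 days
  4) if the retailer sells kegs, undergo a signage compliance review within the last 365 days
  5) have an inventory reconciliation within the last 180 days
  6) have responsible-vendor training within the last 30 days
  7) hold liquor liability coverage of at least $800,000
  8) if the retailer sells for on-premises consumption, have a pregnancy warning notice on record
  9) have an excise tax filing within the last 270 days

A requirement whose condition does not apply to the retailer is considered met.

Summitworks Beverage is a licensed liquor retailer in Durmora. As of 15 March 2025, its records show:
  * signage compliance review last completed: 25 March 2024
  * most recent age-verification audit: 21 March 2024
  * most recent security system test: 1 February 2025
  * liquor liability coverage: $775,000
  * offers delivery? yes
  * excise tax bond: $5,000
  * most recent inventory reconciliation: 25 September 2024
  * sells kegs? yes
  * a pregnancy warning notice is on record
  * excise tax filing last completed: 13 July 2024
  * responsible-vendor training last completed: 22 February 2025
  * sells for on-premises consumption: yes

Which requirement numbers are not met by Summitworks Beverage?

1. condition 'offers delivery' holds; age-verification audit 359 days ago vs limit 365 → met
2. excise tax bond $5,000 < $10,000 → not met
3. security system test 42 days ago vs limit 45 → met
4. condition 'sells kegs' holds; signage compliance review 355 days ago vs limit 365 → met
5. inventory reconciliation 171 days ago vs limit 180 → met
6. responsible-vendor training 21 days ago vs limit 30 → met
7. liquor liability coverage $775,000 < $800,000 → not met
8. condition 'sells for on-premises consumption' holds; pregnancy warning notice present → met
9. excise tax filing 245 days ago vs limit 270 → met
Not met: 2, 7

2, 7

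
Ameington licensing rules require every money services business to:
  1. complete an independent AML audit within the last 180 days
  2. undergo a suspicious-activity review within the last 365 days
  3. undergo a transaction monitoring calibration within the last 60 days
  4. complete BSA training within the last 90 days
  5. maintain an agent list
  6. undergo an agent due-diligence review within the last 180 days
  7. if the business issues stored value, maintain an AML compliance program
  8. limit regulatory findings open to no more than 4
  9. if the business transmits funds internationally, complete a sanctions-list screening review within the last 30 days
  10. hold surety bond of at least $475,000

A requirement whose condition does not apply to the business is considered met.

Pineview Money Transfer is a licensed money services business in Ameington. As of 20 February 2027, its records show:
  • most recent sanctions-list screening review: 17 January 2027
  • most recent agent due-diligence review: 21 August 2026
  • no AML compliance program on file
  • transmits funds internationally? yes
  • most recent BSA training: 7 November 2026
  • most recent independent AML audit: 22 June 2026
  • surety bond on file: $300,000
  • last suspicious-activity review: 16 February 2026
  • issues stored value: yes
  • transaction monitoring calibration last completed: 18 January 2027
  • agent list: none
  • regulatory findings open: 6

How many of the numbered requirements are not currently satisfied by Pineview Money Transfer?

9

1. independent AML audit 243 days ago vs limit 180 → not met
2. suspicious-activity review 369 days ago vs limit 365 → not met
3. transaction monitoring calibration 33 days ago vs limit 60 → met
4. BSA training 105 days ago vs limit 90 → not met
5. agent list absent → not met
6. agent due-diligence review 183 days ago vs limit 180 → not met
7. condition 'issues stored value' holds; AML compliance program absent → not met
8. regulatory findings open 6 > 4 → not met
9. condition 'transmits funds internationally' holds; sanctions-list screening review 34 days ago vs limit 30 → not met
10. surety bond $300,000 < $475,000 → not met
Not met: 9 of 10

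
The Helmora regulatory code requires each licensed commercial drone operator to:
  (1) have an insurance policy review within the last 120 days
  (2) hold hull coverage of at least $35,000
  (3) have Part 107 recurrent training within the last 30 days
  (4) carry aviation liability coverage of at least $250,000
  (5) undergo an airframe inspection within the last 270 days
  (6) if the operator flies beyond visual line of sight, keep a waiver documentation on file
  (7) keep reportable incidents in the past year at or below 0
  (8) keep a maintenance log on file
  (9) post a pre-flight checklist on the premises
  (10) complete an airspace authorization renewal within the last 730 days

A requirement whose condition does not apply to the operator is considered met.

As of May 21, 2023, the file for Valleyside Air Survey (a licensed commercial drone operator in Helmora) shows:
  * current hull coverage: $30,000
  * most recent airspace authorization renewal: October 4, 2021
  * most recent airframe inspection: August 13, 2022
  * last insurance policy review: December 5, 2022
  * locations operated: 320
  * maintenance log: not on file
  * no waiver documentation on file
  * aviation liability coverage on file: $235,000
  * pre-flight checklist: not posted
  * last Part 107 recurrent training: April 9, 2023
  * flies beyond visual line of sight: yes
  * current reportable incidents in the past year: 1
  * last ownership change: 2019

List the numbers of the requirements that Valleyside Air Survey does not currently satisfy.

1. insurance policy review 167 days ago vs limit 120 → not met
2. hull coverage $30,000 < $35,000 → not met
3. Part 107 recurrent training 42 days ago vs limit 30 → not met
4. aviation liability coverage $235,000 < $250,000 → not met
5. airframe inspection 281 days ago vs limit 270 → not met
6. condition 'flies beyond visual line of sight' holds; waiver documentation absent → not met
7. reportable incidents in the past year 1 > 0 → not met
8. maintenance log absent → not met
9. pre-flight checklist absent → not met
10. airspace authorization renewal 594 days ago vs limit 730 → met
Not met: 1, 2, 3, 4, 5, 6, 7, 8, 9

1, 2, 3, 4, 5, 6, 7, 8, 9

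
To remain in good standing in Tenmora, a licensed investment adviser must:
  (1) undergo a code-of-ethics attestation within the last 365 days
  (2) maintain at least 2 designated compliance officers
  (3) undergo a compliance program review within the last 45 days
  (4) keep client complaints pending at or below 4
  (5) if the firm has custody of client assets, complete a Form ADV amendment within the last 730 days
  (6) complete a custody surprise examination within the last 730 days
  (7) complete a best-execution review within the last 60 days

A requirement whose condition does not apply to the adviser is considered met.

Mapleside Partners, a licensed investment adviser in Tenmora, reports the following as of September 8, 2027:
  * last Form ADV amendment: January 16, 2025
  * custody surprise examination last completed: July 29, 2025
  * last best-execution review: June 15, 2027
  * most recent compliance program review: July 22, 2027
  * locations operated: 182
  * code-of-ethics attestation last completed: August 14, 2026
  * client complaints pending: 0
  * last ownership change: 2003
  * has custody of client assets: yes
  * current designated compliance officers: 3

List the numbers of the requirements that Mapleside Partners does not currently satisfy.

1. code-of-ethics attestation 390 days ago vs limit 365 → not met
2. designated compliance officers 3 ≥ 2 → met
3. compliance program review 48 days ago vs limit 45 → not met
4. client complaints pending 0 ≤ 4 → met
5. condition 'has custody of client assets' holds; Form ADV amendment 965 days ago vs limit 730 → not met
6. custody surprise examination 771 days ago vs limit 730 → not met
7. best-execution review 85 days ago vs limit 60 → not met
Not met: 1, 3, 5, 6, 7

1, 3, 5, 6, 7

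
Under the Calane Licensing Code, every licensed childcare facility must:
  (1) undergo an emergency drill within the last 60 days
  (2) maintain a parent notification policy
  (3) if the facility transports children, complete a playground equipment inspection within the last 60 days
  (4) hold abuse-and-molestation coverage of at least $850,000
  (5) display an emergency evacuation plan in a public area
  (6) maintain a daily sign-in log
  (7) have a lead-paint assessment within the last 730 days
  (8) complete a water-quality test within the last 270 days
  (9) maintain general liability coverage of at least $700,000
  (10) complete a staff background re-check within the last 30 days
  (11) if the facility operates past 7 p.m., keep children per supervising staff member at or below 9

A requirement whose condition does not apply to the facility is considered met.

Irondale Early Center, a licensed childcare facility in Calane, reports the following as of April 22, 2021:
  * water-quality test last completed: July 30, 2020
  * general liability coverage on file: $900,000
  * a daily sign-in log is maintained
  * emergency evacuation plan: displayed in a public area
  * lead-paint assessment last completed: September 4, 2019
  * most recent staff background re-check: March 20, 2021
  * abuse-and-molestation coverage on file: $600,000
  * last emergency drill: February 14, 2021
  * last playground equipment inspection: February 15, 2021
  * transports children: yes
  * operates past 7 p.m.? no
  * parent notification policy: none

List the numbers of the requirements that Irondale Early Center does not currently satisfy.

1. emergency drill 67 days ago vs limit 60 → not met
2. parent notification policy absent → not met
3. condition 'transports children' holds; playground equipment inspection 66 days ago vs limit 60 → not met
4. abuse-and-molestation coverage $600,000 < $850,000 → not met
5. emergency evacuation plan present → met
6. daily sign-in log present → met
7. lead-paint assessment 596 days ago vs limit 730 → met
8. water-quality test 266 days ago vs limit 270 → met
9. general liability coverage $900,000 ≥ $700,000 → met
10. staff background re-check 33 days ago vs limit 30 → not met
11. condition 'operates past 7 p.m.' does not hold → requirement n/a → met
Not met: 1, 2, 3, 4, 10

1, 2, 3, 4, 10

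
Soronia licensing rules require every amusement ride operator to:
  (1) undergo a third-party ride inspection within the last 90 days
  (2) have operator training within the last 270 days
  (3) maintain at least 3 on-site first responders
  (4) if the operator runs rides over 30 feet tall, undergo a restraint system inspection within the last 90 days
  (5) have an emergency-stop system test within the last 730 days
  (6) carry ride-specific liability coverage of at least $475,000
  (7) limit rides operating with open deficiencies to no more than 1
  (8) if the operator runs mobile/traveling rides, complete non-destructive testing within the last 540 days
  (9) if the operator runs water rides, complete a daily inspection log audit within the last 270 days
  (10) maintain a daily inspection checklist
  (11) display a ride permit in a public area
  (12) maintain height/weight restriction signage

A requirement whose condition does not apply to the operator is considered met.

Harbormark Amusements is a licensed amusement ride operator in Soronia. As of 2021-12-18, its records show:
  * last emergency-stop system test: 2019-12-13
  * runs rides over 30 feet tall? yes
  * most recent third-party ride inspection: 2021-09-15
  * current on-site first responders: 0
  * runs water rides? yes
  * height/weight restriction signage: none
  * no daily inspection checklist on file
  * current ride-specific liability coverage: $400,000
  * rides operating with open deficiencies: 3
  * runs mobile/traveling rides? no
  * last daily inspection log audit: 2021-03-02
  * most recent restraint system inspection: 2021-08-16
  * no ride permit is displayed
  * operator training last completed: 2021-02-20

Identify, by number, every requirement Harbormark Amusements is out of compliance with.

1. third-party ride inspection 94 days ago vs limit 90 → not met
2. operator training 301 days ago vs limit 270 → not met
3. on-site first responders 0 < 3 → not met
4. condition 'runs rides over 30 feet tall' holds; restraint system inspection 124 days ago vs limit 90 → not met
5. emergency-stop system test 736 days ago vs limit 730 → not met
6. ride-specific liability coverage $400,000 < $475,000 → not met
7. rides operating with open deficiencies 3 > 1 → not met
8. condition 'runs mobile/traveling rides' does not hold → requirement n/a → met
9. condition 'runs water rides' holds; daily inspection log audit 291 days ago vs limit 270 → not met
10. daily inspection checklist absent → not met
11. ride permit absent → not met
12. height/weight restriction signage absent → not met
Not met: 1, 2, 3, 4, 5, 6, 7, 9, 10, 11, 12

1, 2, 3, 4, 5, 6, 7, 9, 10, 11, 12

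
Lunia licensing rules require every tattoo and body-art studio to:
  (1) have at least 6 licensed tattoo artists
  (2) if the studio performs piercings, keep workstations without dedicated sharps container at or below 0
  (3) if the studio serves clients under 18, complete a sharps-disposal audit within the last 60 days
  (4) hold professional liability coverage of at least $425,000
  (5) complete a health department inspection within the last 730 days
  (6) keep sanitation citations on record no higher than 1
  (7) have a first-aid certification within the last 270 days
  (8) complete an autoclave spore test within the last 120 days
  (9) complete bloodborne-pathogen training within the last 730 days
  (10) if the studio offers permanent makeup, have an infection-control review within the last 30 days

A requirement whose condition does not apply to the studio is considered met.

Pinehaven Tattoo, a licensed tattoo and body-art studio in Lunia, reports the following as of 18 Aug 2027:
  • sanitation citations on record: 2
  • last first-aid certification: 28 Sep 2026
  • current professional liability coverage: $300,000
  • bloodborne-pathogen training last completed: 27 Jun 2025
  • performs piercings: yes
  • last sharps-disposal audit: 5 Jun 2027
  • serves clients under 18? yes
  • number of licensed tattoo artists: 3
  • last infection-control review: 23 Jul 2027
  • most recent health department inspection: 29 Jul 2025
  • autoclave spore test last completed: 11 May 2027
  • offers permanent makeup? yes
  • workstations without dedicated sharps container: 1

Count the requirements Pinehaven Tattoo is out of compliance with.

1. licensed tattoo artists 3 < 6 → not met
2. condition 'performs piercings' holds; workstations without dedicated sharps container 1 > 0 → not met
3. condition 'serves clients under 18' holds; sharps-disposal audit 74 days ago vs limit 60 → not met
4. professional liability coverage $300,000 < $425,000 → not met
5. health department inspection 750 days ago vs limit 730 → not met
6. sanitation citations on record 2 > 1 → not met
7. first-aid certification 324 days ago vs limit 270 → not met
8. autoclave spore test 99 days ago vs limit 120 → met
9. bloodborne-pathogen training 782 days ago vs limit 730 → not met
10. condition 'offers permanent makeup' holds; infection-control review 26 days ago vs limit 30 → met
Not met: 8 of 10

8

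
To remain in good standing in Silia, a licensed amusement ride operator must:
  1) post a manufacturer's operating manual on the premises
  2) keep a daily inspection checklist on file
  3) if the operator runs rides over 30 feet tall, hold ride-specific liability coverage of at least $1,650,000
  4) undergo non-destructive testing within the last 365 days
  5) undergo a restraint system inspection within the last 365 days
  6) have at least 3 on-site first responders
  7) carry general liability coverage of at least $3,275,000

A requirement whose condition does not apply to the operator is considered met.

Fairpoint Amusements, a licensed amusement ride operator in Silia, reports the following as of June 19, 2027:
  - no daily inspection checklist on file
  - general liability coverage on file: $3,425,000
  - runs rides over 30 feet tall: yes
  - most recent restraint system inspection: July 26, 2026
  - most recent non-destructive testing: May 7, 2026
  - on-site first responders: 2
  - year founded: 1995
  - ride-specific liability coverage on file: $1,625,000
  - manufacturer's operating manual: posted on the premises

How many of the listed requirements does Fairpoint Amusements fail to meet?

1. manufacturer's operating manual present → met
2. daily inspection checklist absent → not met
3. condition 'runs rides over 30 feet tall' holds; ride-specific liability coverage $1,625,000 < $1,650,000 → not met
4. non-destructive testing 408 days ago vs limit 365 → not met
5. restraint system inspection 328 days ago vs limit 365 → met
6. on-site first responders 2 < 3 → not met
7. general liability coverage $3,425,000 ≥ $3,275,000 → met
Not met: 4 of 7

4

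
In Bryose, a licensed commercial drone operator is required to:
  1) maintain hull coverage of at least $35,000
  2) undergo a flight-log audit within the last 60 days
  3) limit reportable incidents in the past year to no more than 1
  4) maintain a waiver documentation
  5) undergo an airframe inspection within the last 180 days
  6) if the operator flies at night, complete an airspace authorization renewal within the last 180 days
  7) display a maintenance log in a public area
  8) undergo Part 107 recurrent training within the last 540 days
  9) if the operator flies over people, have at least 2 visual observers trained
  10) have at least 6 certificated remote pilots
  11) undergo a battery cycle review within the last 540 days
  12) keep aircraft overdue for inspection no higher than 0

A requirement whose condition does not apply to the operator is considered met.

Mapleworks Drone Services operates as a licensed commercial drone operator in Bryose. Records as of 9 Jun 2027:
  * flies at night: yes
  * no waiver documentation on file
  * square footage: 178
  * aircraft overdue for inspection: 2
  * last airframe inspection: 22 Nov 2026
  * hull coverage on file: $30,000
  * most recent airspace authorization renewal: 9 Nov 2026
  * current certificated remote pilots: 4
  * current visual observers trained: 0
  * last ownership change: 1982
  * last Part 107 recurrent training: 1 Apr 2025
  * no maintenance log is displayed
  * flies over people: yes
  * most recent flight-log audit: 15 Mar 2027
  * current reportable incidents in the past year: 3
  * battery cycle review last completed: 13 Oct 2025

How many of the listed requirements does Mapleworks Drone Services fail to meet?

12

1. hull coverage $30,000 < $35,000 → not met
2. flight-log audit 86 days ago vs limit 60 → not met
3. reportable incidents in the past year 3 > 1 → not met
4. waiver documentation absent → not met
5. airframe inspection 199 days ago vs limit 180 → not met
6. condition 'flies at night' holds; airspace authorization renewal 212 days ago vs limit 180 → not met
7. maintenance log absent → not met
8. Part 107 recurrent training 799 days ago vs limit 540 → not met
9. condition 'flies over people' holds; visual observers trained 0 < 2 → not met
10. certificated remote pilots 4 < 6 → not met
11. battery cycle review 604 days ago vs limit 540 → not met
12. aircraft overdue for inspection 2 > 0 → not met
Not met: 12 of 12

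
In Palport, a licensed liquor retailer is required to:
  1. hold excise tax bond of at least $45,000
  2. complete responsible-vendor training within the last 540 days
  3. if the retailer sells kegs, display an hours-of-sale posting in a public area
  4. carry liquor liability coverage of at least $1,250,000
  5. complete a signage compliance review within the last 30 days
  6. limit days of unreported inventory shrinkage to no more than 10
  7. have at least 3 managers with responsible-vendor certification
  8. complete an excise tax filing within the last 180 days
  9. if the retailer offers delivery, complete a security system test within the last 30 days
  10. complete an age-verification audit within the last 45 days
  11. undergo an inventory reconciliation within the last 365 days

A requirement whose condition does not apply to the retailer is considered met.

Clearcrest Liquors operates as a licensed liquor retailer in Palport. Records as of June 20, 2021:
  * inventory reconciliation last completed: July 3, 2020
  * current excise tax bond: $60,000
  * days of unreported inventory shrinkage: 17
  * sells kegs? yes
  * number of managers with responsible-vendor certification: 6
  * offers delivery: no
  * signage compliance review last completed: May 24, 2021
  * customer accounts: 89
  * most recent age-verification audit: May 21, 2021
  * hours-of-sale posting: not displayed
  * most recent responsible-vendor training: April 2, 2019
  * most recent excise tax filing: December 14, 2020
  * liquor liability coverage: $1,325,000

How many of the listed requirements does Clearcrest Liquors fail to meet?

1. excise tax bond $60,000 ≥ $45,000 → met
2. responsible-vendor training 810 days ago vs limit 540 → not met
3. condition 'sells kegs' holds; hours-of-sale posting absent → not met
4. liquor liability coverage $1,325,000 ≥ $1,250,000 → met
5. signage compliance review 27 days ago vs limit 30 → met
6. days of unreported inventory shrinkage 17 > 10 → not met
7. managers with responsible-vendor certification 6 ≥ 3 → met
8. excise tax filing 188 days ago vs limit 180 → not met
9. condition 'offers delivery' does not hold → requirement n/a → met
10. age-verification audit 30 days ago vs limit 45 → met
11. inventory reconciliation 352 days ago vs limit 365 → met
Not met: 4 of 11

4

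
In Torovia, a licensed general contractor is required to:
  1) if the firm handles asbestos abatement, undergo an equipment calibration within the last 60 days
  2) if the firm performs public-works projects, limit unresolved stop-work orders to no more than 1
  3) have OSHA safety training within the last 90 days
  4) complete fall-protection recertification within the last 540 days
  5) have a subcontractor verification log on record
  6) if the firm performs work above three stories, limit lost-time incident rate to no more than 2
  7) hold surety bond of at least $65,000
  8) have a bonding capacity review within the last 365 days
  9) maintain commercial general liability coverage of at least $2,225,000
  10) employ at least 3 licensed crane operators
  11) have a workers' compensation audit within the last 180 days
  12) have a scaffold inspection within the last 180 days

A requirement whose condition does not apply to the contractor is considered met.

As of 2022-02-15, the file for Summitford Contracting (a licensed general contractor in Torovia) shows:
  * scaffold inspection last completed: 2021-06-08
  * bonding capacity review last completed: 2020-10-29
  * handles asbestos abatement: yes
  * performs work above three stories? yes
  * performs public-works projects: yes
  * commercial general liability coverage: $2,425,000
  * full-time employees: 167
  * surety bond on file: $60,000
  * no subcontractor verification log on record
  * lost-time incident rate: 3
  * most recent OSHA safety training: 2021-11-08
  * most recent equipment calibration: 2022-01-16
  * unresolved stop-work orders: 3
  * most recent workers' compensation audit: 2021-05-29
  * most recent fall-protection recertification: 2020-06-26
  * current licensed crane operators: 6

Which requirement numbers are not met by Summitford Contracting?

1. condition 'handles asbestos abatement' holds; equipment calibration 30 days ago vs limit 60 → met
2. condition 'performs public-works projects' holds; unresolved stop-work orders 3 > 1 → not met
3. OSHA safety training 99 days ago vs limit 90 → not met
4. fall-protection recertification 599 days ago vs limit 540 → not met
5. subcontractor verification log absent → not met
6. condition 'performs work above three stories' holds; lost-time incident rate 3 > 2 → not met
7. surety bond $60,000 < $65,000 → not met
8. bonding capacity review 474 days ago vs limit 365 → not met
9. commercial general liability coverage $2,425,000 ≥ $2,225,000 → met
10. licensed crane operators 6 ≥ 3 → met
11. workers' compensation audit 262 days ago vs limit 180 → not met
12. scaffold inspection 252 days ago vs limit 180 → not met
Not met: 2, 3, 4, 5, 6, 7, 8, 11, 12

2, 3, 4, 5, 6, 7, 8, 11, 12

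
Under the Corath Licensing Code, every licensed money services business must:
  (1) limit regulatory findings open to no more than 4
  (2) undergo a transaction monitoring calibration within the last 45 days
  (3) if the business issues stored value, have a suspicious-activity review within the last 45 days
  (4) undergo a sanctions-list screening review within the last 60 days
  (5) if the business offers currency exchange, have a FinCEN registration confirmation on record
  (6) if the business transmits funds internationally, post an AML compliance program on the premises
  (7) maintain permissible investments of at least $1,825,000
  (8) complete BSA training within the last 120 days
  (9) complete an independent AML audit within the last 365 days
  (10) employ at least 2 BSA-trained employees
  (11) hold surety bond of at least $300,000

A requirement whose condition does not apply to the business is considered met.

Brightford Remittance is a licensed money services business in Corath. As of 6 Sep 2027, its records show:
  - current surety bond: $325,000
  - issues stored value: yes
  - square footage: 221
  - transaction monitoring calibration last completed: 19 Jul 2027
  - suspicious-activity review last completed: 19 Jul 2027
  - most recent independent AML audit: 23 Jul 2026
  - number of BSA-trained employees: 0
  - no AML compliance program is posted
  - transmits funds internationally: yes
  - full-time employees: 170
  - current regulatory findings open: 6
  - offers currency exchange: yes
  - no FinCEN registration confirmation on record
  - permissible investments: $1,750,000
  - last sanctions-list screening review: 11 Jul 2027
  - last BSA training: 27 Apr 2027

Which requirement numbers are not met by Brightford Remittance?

1. regulatory findings open 6 > 4 → not met
2. transaction monitoring calibration 49 days ago vs limit 45 → not met
3. condition 'issues stored value' holds; suspicious-activity review 49 days ago vs limit 45 → not met
4. sanctions-list screening review 57 days ago vs limit 60 → met
5. condition 'offers currency exchange' holds; FinCEN registration confirmation absent → not met
6. condition 'transmits funds internationally' holds; AML compliance program absent → not met
7. permissible investments $1,750,000 < $1,825,000 → not met
8. BSA training 132 days ago vs limit 120 → not met
9. independent AML audit 410 days ago vs limit 365 → not met
10. BSA-trained employees 0 < 2 → not met
11. surety bond $325,000 ≥ $300,000 → met
Not met: 1, 2, 3, 5, 6, 7, 8, 9, 10

1, 2, 3, 5, 6, 7, 8, 9, 10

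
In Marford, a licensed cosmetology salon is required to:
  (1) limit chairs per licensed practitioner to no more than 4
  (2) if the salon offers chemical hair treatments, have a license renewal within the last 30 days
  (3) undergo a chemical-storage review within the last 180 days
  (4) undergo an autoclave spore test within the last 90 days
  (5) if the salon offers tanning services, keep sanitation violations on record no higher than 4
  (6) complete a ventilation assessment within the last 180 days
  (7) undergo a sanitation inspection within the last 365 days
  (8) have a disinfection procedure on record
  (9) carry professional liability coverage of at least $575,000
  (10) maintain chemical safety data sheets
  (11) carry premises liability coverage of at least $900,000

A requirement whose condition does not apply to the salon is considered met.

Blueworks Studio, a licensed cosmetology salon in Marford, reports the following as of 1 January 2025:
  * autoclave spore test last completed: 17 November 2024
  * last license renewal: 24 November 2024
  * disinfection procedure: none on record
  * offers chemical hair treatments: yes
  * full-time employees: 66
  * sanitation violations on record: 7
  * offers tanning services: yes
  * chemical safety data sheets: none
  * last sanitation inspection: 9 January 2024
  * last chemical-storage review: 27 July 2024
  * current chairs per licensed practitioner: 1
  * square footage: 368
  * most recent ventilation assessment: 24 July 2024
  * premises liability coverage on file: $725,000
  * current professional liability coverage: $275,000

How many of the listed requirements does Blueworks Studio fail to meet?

1. chairs per licensed practitioner 1 ≤ 4 → met
2. condition 'offers chemical hair treatments' holds; license renewal 38 days ago vs limit 30 → not met
3. chemical-storage review 158 days ago vs limit 180 → met
4. autoclave spore test 45 days ago vs limit 90 → met
5. condition 'offers tanning services' holds; sanitation violations on record 7 > 4 → not met
6. ventilation assessment 161 days ago vs limit 180 → met
7. sanitation inspection 358 days ago vs limit 365 → met
8. disinfection procedure absent → not met
9. professional liability coverage $275,000 < $575,000 → not met
10. chemical safety data sheets absent → not met
11. premises liability coverage $725,000 < $900,000 → not met
Not met: 6 of 11

6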